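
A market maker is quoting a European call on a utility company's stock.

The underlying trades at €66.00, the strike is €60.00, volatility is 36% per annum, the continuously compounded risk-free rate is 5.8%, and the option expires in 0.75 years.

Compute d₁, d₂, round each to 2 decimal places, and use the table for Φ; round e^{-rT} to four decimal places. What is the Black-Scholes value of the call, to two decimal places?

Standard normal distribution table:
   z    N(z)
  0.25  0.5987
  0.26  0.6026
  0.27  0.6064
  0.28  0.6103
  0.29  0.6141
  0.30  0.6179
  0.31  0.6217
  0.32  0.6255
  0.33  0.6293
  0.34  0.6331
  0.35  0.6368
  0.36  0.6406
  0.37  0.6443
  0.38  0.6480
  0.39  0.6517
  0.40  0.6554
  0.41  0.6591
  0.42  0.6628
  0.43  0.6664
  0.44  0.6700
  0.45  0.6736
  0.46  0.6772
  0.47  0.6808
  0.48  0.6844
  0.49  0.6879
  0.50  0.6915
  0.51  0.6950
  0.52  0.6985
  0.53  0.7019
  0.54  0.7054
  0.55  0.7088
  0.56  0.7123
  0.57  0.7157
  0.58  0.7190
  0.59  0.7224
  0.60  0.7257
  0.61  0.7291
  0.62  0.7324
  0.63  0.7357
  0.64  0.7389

σ√T = 0.36 × 0.8660 = 0.3118
ln(S/K) + (r + σ²/2)T = ln(66/60) + (0.058 + 0.36²/2)·0.75 = 0.0953 + 0.0921 = 0.1874
d₁ = 0.1874 / 0.3118 = 0.6011 ≈ 0.60
d₂ = d₁ − σ√T = 0.6011 − 0.3118 = 0.2893 ≈ 0.29
e^(−rT) = e^(−0.058·0.75) = 0.9574
C = 66·N(0.60) − 60·0.9574·N(0.29) = 66·0.7257 − 60·0.9574·0.6141 = 47.8962 − 35.2764 = 12.6198

€12.62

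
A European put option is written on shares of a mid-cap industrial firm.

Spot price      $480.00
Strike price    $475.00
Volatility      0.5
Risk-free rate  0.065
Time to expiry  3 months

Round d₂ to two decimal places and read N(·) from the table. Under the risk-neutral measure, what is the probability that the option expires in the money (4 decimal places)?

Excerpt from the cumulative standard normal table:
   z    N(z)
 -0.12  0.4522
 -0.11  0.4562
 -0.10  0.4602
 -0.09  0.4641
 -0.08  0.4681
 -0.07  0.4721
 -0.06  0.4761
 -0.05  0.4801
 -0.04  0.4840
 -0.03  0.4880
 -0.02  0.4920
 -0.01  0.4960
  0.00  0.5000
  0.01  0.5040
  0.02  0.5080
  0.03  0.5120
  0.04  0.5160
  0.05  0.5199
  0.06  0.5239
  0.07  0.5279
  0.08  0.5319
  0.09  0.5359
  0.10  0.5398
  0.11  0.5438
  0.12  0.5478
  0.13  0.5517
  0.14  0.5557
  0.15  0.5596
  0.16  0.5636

σ√T = 0.5·√0.25 = 0.2500
d₁ = [ln(480/475) + (0.065 + 0.5²/2)·0.25] / 0.2500 = [0.0105 + 0.0475] / 0.2500 = 0.2319 → 0.23
d₂ = d₁ − σ√T = 0.2319 − 0.2500 = -0.0181 → -0.02
Risk-neutral Pr[S_T < K] = N(−d₂) = N(0.02) = 0.5080

0.5080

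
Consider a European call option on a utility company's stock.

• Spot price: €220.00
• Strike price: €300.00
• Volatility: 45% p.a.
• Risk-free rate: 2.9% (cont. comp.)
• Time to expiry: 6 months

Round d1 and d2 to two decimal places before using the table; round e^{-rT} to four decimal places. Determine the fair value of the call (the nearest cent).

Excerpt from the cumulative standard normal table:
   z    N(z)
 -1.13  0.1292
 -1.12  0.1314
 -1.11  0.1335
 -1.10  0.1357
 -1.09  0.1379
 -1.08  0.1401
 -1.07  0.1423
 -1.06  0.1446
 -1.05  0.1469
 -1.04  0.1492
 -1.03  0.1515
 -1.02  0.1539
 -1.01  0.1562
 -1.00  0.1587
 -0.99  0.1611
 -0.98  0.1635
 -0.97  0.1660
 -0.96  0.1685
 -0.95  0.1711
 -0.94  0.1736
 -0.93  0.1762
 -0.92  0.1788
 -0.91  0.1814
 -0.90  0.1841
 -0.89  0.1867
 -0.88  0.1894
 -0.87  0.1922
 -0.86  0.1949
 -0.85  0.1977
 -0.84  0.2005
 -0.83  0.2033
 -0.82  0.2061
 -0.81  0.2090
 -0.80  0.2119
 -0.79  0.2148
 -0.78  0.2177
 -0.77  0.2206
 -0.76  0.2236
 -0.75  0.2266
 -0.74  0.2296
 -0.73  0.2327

T = 0.5;  σ√T = 0.3182
ln(S/K) + (r + σ²/2)T = ln(220/300) + (0.029 + 0.45²/2)·0.5 = -0.3102 + 0.0651 = -0.2450
d₁ = -0.2450 / 0.3182 = -0.7701 which rounds to -0.77
d₂ = d₁ − σ√T = -0.7701 − 0.3182 = -1.0883 which rounds to -1.09
exp(−rT) = exp(−0.029·0.5) = 0.9856
C = 220·N(-0.77) − 300·0.9856·N(-1.09) = 220·0.2206 − 300·0.9856·0.1379 = 48.5320 − 40.7743 = 7.7577

€7.76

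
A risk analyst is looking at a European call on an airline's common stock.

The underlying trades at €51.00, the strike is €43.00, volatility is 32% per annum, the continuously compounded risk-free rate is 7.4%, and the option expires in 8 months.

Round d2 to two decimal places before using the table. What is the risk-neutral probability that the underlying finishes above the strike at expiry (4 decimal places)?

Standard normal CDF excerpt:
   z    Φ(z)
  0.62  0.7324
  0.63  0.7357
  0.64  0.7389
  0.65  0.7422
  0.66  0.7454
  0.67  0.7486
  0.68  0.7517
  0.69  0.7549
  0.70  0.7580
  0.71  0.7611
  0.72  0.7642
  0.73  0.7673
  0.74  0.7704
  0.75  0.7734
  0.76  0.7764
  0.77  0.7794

σ√T = 0.32 × 0.8165 = 0.2613
d₁ = [ln(51/43) + (0.074 + 0.32²/2)·0.6667] / 0.2613 = [0.1706 + 0.0835] / 0.2613 = 0.9725 ⇒ 0.97
d₂ = d₁ − σ√T = 0.9725 − 0.2613 = 0.7112 ⇒ 0.71
Risk-neutral Pr[S_T > K] = N(d₂) = N(0.71) = 0.7611

0.7611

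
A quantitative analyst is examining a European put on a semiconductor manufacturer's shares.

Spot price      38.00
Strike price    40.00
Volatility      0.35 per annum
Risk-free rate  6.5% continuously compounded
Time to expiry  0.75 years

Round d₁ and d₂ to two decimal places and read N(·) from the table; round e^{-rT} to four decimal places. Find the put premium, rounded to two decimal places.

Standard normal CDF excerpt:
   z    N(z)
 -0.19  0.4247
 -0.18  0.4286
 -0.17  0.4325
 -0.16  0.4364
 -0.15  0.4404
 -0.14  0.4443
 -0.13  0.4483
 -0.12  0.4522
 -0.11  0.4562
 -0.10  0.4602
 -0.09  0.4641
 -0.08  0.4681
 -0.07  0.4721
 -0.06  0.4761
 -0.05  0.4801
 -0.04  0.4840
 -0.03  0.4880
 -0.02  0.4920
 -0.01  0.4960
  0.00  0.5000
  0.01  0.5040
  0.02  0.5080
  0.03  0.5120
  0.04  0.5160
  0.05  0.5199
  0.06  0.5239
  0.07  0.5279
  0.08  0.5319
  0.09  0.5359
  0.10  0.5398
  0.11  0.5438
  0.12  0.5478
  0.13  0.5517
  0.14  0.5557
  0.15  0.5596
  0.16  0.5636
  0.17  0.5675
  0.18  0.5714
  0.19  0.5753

4.59

σ√T = 0.35·√0.75 = 0.3031
d₁ = [ln(38/40) + (0.065 + 0.35²/2)·0.75] / 0.3031 = [-0.0513 + 0.0947] / 0.3031 = 0.1432 → 0.14
d₂ = d₁ − σ√T = 0.1432 − 0.3031 = -0.1599 → -0.16
exp(−rT) = exp(−0.065·0.75) = 0.9524
P = 40·0.9524·N(0.16) − 38·N(-0.14) = 40·0.9524·0.5636 − 38·0.4443 = 21.4709 − 16.8834 = 4.5875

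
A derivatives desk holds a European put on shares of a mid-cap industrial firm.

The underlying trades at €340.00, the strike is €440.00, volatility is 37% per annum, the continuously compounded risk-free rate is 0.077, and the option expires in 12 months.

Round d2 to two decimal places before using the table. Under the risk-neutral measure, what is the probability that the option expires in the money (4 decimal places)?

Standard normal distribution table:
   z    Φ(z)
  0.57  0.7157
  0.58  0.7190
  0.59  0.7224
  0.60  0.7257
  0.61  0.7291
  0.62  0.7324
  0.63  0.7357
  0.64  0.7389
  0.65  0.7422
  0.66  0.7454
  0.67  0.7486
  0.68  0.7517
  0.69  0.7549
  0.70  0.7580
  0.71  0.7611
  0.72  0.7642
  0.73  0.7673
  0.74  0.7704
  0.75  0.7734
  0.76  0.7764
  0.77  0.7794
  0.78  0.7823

0.7486

T = 1;  σ√T = 0.3700
d₁ = [ln(340/440) + (0.077 + 0.37²/2)·1] / 0.3700 = [-0.2578 + 0.1454] / 0.3700 = -0.3037 ⇒ -0.30
d₂ = d₁ − σ√T = -0.3037 − 0.3700 = -0.6737 ⇒ -0.67
Pr(exercise) under Q = N(−d₂) = N(0.67) = 0.7486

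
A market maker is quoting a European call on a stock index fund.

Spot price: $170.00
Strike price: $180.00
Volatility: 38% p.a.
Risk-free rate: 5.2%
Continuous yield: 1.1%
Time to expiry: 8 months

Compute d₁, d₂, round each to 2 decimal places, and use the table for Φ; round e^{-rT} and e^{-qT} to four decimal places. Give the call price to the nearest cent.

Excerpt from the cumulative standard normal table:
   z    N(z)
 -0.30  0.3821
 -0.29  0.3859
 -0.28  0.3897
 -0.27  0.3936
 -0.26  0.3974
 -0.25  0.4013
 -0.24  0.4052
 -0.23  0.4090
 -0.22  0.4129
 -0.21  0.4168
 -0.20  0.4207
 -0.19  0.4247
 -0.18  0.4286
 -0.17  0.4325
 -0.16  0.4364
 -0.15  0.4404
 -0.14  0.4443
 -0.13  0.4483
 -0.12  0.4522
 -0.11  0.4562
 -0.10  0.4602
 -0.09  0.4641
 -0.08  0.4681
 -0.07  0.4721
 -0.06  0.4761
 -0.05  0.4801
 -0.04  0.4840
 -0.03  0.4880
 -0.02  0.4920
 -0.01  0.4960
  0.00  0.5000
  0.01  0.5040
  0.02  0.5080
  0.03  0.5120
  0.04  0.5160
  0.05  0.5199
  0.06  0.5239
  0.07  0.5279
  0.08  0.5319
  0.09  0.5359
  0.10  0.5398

$18.64

σ√T = 0.38·√0.6667 = 0.3103
d₁ = [ln(170/180) + (0.052 − 0.011 + 0.38²/2)·0.6667] / 0.3103 = [-0.0572 + 0.0755] / 0.3103 = 0.0590 ≈ 0.06
d₂ = d₁ − σ√T = 0.0590 − 0.3103 = -0.2513 ≈ -0.25
exp(−qT) = exp(−0.011·0.6667) = 0.9927;  exp(−rT) = exp(−0.052·0.6667) = 0.9659
N(d₁) = N(0.06) = 0.5239;  N(d₂) = N(-0.25) = 0.4013
C = 170·0.9927·0.5239 − 180·0.9659·0.4013 = 88.4128 − 69.7708 = 18.6420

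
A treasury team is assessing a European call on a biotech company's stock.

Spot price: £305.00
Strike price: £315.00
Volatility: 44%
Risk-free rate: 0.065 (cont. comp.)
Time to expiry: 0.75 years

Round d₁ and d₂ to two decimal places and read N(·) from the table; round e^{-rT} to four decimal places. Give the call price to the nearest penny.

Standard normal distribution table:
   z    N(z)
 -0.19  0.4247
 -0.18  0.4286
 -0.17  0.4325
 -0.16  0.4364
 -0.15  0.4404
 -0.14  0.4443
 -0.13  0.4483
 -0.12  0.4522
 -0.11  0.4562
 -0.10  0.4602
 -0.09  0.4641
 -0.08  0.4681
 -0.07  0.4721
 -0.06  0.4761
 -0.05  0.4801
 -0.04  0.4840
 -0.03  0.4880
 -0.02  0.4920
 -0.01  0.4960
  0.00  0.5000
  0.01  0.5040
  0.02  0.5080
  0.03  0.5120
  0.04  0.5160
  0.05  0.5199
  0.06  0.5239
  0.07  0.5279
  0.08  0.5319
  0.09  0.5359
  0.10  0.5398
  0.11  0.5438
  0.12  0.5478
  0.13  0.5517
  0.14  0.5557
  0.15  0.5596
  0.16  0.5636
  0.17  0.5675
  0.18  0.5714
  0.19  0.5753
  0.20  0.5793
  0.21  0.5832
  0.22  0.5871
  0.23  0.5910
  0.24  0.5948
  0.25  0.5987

£48.13

σ√T = 0.44 × 0.8660 = 0.3811
d₁ = [ln(305/315) + (0.065 + 0.44²/2)·0.75] / 0.3811 = [-0.0323 + 0.1213] / 0.3811 = 0.2338 which rounds to 0.23
d₂ = d₁ − σ√T = 0.2338 − 0.3811 = -0.1473 which rounds to -0.15
e^(−rT) = e^(−0.065·0.75) = 0.9524
C = 305·N(0.23) − 315·0.9524·N(-0.15) = 305·0.5910 − 315·0.9524·0.4404 = 180.2550 − 132.1226 = 48.1324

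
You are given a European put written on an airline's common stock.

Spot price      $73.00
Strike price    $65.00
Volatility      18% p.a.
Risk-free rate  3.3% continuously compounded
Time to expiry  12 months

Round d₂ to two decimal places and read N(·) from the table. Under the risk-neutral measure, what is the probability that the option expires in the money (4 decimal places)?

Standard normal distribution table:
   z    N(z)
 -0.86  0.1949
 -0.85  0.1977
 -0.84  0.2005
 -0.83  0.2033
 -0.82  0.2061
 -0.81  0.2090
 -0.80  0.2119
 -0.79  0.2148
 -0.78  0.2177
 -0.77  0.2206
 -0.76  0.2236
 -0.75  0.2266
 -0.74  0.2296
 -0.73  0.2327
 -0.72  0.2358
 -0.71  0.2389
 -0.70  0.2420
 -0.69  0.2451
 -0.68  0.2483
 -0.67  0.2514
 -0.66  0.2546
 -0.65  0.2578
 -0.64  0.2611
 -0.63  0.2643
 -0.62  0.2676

0.2296

σ√T = 0.18·√1 = 0.1800
ln(S/K) + (r + σ²/2)T = ln(73/65) + (0.033 + 0.18²/2)·1 = 0.1161 + 0.0492 = 0.1653
d₁ = 0.1653 / 0.1800 = 0.9182 → 0.92
d₂ = d₁ − σ√T = 0.9182 − 0.1800 = 0.7382 → 0.74
Pr(exercise) under Q = N(−d₂) = N(-0.74) = 0.2296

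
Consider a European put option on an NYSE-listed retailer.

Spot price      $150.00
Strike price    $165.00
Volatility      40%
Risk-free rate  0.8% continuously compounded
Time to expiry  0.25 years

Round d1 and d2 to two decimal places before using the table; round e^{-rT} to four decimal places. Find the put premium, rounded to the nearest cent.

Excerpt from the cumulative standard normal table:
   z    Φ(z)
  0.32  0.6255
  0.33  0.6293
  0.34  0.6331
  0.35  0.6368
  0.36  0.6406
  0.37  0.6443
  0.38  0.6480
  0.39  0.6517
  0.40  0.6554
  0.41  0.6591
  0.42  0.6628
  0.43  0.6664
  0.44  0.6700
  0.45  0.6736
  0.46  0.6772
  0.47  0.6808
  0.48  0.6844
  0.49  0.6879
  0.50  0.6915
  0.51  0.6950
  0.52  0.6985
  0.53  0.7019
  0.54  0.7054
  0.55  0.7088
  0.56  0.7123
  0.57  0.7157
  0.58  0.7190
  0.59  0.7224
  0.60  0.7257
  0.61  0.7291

$21.21

σ√T = 0.4·√0.25 = 0.2000
d₁ = [ln(150/165) + (0.008 + 0.4²/2)·0.25] / 0.2000 = [-0.0953 + 0.0220] / 0.2000 = -0.3666 ⇒ -0.37
d₂ = d₁ − σ√T = -0.3666 − 0.2000 = -0.5666 ⇒ -0.57
exp(−rT) = exp(−0.008·0.25) = 0.9980
N(−d₂) = N(0.57) = 0.7157;  N(−d₁) = N(0.37) = 0.6443
P = 165·0.9980·0.7157 − 150·0.6443 = 117.8543 − 96.6450 = 21.2093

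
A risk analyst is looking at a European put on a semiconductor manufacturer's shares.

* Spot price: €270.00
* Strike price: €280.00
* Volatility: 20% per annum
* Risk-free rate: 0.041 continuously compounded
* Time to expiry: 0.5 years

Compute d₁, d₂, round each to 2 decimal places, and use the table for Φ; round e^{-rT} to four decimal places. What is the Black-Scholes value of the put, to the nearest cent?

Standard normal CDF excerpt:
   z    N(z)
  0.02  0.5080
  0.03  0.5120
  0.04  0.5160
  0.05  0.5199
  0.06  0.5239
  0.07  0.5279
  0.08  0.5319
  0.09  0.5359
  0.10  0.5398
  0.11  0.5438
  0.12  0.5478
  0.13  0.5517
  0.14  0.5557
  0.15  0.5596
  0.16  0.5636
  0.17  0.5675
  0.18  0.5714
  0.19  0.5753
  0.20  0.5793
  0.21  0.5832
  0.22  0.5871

T = 0.5;  σ√T = 0.1414
d₁ = [ln(270/280) + (0.041 + 0.2²/2)·0.5] / 0.1414 = [-0.0364 + 0.0305] / 0.1414 = -0.0415 ≈ -0.04
d₂ = d₁ − σ√T = -0.0415 − 0.1414 = -0.1829 ≈ -0.18
e^(−rT) = e^(−0.041·0.5) = 0.9797
N(−d₂) = N(0.18) = 0.5714;  N(−d₁) = N(0.04) = 0.5160
P = 280·0.9797·0.5714 − 270·0.5160 = 156.7442 − 139.3200 = 17.4242

€17.42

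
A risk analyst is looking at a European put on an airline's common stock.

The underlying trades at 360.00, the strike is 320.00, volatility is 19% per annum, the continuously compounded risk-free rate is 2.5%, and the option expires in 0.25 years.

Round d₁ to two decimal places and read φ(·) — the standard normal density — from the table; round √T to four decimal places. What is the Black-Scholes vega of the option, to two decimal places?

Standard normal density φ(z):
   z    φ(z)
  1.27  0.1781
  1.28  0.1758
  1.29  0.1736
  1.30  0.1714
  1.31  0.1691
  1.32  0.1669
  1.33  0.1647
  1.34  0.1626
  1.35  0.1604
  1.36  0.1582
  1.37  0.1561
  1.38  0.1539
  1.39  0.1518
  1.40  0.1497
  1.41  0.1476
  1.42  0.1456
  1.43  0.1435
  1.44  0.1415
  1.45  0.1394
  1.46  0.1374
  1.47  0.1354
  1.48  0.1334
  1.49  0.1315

28.87

T = 0.25;  σ√T = 0.0950
d₁ = [ln(360/320) + (0.025 + ½·0.19²)·0.25] / (σ√T) = (0.1178 + 0.0108) / 0.0950 = 1.3531 → 1.35
√T = √0.25 = 0.5000
φ(d₁) = φ(1.35) = 0.1604
vega = S·φ(d₁)·√T = 360·0.1604·0.5000 = 28.8720
(Call and put vega coincide under Black-Scholes.)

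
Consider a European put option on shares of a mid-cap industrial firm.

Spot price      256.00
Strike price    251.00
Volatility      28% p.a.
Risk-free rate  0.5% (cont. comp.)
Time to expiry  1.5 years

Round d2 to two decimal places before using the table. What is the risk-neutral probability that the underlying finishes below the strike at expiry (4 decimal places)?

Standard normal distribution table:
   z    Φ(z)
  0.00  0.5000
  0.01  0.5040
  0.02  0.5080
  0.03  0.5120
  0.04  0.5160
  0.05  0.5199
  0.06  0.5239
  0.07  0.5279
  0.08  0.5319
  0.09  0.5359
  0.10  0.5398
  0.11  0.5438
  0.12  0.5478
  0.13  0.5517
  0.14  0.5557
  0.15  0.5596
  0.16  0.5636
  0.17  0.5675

0.5359

T = 1.5;  σ√T = 0.3429
d₁ = [ln(256/251) + (0.005 + 0.28²/2)·1.5] / 0.3429 = [0.0197 + 0.0663] / 0.3429 = 0.2509 which rounds to 0.25
d₂ = d₁ − σ√T = 0.2509 − 0.3429 = -0.0921 which rounds to -0.09
Pr(exercise) under Q = N(−d₂) = N(0.09) = 0.5359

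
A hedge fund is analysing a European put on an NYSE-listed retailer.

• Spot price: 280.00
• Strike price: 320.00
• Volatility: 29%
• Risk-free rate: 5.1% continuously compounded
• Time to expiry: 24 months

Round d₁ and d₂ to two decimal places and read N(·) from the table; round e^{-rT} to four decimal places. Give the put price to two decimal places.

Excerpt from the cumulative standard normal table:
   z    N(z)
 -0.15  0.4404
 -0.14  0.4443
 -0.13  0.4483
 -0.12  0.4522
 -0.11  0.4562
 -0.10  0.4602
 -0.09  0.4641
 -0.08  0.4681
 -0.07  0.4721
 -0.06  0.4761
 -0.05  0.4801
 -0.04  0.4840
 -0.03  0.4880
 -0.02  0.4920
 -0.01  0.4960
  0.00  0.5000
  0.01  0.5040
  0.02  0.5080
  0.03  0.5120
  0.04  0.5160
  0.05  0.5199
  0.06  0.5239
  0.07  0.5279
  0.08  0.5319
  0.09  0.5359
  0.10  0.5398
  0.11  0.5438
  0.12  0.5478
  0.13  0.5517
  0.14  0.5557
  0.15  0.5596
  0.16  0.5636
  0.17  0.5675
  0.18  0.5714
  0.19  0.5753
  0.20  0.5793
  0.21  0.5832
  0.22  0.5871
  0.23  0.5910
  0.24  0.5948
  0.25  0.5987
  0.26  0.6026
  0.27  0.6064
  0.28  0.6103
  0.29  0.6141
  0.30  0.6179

50.83

σ√T = 0.29 × 1.4142 = 0.4101
d₁ = [ln(280/320) + (0.051 + 0.29²/2)·2] / 0.4101 = [-0.1335 + 0.1861] / 0.4101 = 0.1282 → 0.13
d₂ = d₁ − σ√T = 0.1282 − 0.4101 = -0.2819 → -0.28
exp(−rT) = exp(−0.051·2) = 0.9030
N(−d₂) = N(0.28) = 0.6103;  N(−d₁) = N(-0.13) = 0.4483
P = 320·0.9030·0.6103 − 280·0.4483 = 176.3523 − 125.5240 = 50.8283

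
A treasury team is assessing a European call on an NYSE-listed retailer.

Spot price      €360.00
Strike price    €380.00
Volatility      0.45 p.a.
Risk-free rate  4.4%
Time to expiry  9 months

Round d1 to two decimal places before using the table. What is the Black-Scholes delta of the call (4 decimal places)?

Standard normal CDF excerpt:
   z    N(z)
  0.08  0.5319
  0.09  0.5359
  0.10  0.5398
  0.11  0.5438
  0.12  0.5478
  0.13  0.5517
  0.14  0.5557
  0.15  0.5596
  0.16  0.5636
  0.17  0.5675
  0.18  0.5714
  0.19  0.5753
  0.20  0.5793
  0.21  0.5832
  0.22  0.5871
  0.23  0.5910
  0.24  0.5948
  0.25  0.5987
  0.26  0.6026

σ√T = 0.45·√0.75 = 0.3897
d₁ = [ln(360/380) + (0.044 + 0.45²/2)·0.75] / 0.3897 = [-0.0541 + 0.1089] / 0.3897 = 0.1408 which rounds to 0.14
N(d₁) = N(0.14) = 0.5557
Δ_call = N(d₁) = 0.5557

0.5557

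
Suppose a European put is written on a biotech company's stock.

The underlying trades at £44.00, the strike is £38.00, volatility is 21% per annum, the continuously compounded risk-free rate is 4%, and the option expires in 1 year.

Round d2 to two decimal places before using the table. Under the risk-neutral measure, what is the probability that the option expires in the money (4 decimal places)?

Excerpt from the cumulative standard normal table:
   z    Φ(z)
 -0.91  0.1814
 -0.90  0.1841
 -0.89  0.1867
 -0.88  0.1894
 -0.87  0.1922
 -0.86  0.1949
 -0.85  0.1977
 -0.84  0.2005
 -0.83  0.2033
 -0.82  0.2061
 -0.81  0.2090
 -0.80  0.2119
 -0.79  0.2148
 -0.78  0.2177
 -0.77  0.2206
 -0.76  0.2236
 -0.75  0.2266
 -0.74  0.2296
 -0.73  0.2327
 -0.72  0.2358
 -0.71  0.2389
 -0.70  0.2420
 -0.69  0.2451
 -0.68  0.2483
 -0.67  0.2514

0.2177

σ√T = 0.21·√1 = 0.2100
d₁ = [ln(44/38) + (0.04 + 0.21²/2)·1] / 0.2100 = [0.1466 + 0.0620] / 0.2100 = 0.9936 → 0.99
d₂ = d₁ − σ√T = 0.9936 − 0.2100 = 0.7836 → 0.78
Risk-neutral Pr[S_T < K] = N(−d₂) = N(-0.78) = 0.2177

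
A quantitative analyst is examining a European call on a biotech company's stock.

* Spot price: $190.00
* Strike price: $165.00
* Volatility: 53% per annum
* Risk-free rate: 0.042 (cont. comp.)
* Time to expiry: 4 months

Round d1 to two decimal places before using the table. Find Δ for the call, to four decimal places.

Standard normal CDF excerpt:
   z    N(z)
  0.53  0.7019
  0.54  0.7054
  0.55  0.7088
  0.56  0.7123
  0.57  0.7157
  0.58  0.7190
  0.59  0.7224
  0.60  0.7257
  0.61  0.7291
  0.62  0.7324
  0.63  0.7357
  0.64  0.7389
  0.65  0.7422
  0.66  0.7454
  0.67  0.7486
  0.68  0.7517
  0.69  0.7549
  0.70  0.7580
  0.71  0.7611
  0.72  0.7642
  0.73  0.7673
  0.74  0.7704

T = 0.3333;  σ√T = 0.3060
ln(S/K) + (r + σ²/2)T = ln(190/165) + (0.042 + 0.53²/2)·0.3333 = 0.1411 + 0.0608 = 0.2019
d₁ = 0.2019 / 0.3060 = 0.6598 which rounds to 0.66
N(d₁) = N(0.66) = 0.7454
Δ_call = N(d₁) = 0.7454

0.7454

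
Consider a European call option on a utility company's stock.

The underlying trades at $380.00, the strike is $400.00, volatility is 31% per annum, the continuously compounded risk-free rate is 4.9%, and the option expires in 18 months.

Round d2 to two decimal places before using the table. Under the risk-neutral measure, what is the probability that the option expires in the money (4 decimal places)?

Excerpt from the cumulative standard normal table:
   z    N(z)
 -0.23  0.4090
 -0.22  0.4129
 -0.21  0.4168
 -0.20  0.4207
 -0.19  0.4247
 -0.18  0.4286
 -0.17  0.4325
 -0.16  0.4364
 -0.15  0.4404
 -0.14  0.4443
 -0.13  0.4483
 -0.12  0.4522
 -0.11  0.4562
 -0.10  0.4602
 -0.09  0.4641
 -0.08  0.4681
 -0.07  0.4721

0.4483

T = 1.5;  σ√T = 0.3797
d₁ = [ln(380/400) + (0.049 + 0.31²/2)·1.5] / 0.3797 = [-0.0513 + 0.1456] / 0.3797 = 0.2483 ⇒ 0.25
d₂ = d₁ − σ√T = 0.2483 − 0.3797 = -0.1313 ⇒ -0.13
Risk-neutral Pr[S_T > K] = N(d₂) = N(-0.13) = 0.4483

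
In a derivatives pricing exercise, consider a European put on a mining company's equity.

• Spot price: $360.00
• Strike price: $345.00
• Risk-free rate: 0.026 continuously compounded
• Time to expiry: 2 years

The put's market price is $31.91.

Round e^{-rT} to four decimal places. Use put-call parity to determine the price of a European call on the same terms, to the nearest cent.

$64.40

exp(−rT) = exp(−0.026·2) = 0.9493
Put-call parity: C − P = S − K·e^(−rT) = 360 − 345·0.9493 = 360 − 327.5085 = 32.4915
C = P + (C − P) = 31.91 + (32.4915) = 64.4015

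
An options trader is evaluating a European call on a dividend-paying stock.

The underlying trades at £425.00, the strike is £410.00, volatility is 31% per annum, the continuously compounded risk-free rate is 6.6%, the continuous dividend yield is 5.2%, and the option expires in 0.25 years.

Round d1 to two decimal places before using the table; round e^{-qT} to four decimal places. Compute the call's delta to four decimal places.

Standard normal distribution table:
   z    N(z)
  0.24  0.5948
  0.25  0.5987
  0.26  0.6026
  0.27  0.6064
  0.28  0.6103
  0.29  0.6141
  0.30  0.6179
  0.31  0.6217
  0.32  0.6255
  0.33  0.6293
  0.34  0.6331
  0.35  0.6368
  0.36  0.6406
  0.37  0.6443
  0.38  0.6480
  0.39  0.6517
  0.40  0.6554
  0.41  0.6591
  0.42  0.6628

0.6212

T = 0.25;  σ√T = 0.1550
d₁ = [ln(425/410) + (0.066 − 0.052 + 0.31²/2)·0.25] / 0.1550 = [0.0359 + 0.0155] / 0.1550 = 0.3319 ⇒ 0.33
N(d₁) = N(0.33) = 0.6293
Δ_call = e^(−qT)·N(d₁) = 0.9871·0.6293 = 0.6212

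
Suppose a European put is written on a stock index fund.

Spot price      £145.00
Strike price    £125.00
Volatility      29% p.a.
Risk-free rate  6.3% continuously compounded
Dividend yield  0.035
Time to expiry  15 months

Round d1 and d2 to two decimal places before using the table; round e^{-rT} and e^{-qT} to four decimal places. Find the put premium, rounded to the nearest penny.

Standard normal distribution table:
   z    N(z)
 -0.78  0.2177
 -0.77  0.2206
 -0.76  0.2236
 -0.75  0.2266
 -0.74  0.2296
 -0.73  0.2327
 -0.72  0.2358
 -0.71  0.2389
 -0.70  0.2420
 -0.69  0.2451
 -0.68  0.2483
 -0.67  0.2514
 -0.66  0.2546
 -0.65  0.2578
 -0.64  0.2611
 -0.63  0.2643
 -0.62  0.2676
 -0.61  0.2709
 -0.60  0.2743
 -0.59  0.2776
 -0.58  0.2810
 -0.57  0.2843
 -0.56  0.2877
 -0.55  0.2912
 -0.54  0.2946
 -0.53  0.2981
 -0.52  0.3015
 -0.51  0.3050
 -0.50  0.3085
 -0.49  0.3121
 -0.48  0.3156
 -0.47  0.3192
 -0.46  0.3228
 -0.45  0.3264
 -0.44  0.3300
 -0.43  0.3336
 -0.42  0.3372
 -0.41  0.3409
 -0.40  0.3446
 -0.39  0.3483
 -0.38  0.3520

σ√T = 0.29·√1.25 = 0.3242
d₁ = [ln(145/125) + (0.063 − 0.035 + 0.29²/2)·1.25] / 0.3242 = [0.1484 + 0.0876] / 0.3242 = 0.7278 which rounds to 0.73
d₂ = d₁ − σ√T = 0.7278 − 0.3242 = 0.4036 which rounds to 0.40
exp(−qT) = exp(−0.035·1.25) = 0.9572;  exp(−rT) = exp(−0.063·1.25) = 0.9243
N(−d₂) = N(-0.40) = 0.3446;  N(−d₁) = N(-0.73) = 0.2327
P = 125·0.9243·0.3446 − 145·0.9572·0.2327 = 39.8142 − 32.2974 = 7.5169

£7.52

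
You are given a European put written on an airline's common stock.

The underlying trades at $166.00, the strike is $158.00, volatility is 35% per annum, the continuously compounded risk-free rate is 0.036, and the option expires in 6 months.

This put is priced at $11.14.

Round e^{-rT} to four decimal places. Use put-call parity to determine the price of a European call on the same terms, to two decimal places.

exp(−rT) = exp(−0.036·0.5) = 0.9822
Put-call parity: C − P = S − K·e^(−rT) = 166 − 158·0.9822 = 166 − 155.1876 = 10.8124
C = P + (C − P) = 11.14 + (10.8124) = 21.9524

$21.95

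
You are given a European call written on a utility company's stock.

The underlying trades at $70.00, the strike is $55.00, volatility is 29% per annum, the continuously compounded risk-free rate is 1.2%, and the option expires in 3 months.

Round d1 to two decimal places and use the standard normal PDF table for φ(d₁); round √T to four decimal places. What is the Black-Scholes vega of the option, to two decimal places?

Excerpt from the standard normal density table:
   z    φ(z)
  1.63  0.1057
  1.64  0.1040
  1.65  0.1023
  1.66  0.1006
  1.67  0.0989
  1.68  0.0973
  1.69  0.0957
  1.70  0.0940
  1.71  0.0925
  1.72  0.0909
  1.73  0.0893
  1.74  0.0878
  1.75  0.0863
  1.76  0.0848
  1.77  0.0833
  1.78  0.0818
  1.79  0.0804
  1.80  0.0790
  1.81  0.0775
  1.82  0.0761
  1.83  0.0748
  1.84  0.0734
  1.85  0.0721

σ√T = 0.29 × 0.5000 = 0.1450
d₁ = [ln(70/55) + (0.012 + 0.29²/2)·0.25] / 0.1450 = [0.2412 + 0.0135] / 0.1450 = 1.7564 which rounds to 1.76
√T = √0.25 = 0.5000
φ(d₁) = φ(1.76) = 0.0848
vega = S·φ(d₁)·√T = 70·0.0848·0.5000 = 2.9680

2.97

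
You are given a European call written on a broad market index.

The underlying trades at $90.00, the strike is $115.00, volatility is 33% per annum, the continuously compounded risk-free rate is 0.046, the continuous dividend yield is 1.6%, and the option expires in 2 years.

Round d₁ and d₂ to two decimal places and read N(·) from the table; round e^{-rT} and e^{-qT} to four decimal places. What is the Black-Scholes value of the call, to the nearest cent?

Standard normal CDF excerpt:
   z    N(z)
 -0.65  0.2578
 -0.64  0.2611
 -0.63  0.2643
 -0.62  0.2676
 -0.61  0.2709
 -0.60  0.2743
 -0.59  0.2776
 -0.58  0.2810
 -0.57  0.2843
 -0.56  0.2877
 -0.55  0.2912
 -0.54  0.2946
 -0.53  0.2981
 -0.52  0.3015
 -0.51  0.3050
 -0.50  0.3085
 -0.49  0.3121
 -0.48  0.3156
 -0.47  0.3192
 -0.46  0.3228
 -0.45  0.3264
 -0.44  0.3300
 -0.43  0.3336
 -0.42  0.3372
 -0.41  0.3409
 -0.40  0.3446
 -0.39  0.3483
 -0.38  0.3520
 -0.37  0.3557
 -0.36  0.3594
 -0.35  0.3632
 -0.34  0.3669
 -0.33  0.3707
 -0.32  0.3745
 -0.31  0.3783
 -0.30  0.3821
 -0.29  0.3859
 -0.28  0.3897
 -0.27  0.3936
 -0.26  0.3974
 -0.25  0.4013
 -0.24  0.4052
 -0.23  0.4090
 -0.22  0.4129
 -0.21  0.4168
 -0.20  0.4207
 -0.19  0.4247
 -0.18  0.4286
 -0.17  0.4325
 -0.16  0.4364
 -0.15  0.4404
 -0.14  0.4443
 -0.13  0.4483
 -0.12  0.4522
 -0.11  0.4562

σ√T = 0.33·√2 = 0.4667
d₁ = [ln(90/115) + (0.046 − 0.016 + ½·0.33²)·2] / (σ√T) = (-0.2451 + 0.1689) / 0.4667 = -0.1633 → -0.16
d₂ = -0.1633 − 0.4667 = -0.6300 → -0.63
e^(−qT) = e^(−0.016·2) = 0.9685;  e^(−rT) = e^(−0.046·2) = 0.9121
N(d₁) = N(-0.16) = 0.4364;  N(d₂) = N(-0.63) = 0.2643
C = 90·0.9685·0.4364 − 115·0.9121·0.2643 = 38.0388 − 27.7228 = 10.3160

$10.32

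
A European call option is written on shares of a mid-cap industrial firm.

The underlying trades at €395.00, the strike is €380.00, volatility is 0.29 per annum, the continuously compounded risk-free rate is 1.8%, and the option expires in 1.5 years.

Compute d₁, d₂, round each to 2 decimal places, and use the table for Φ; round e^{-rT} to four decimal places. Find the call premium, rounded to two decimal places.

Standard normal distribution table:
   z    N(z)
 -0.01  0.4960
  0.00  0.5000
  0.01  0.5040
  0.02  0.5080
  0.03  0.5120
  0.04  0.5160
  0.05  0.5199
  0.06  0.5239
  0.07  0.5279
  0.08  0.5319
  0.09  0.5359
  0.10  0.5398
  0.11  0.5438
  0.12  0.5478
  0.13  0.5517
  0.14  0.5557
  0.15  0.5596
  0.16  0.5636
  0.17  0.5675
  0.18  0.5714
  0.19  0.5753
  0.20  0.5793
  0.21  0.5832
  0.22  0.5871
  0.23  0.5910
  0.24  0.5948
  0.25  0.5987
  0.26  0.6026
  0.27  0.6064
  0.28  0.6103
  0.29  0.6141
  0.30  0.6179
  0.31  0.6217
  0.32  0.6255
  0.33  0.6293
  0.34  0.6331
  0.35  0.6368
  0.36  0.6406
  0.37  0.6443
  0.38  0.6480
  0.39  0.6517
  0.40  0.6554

T = 1.5;  σ√T = 0.3552
ln(S/K) + (r + σ²/2)T = ln(395/380) + (0.018 + 0.29²/2)·1.5 = 0.0387 + 0.0901 = 0.1288
d₁ = 0.1288 / 0.3552 = 0.3626 ≈ 0.36
d₂ = d₁ − σ√T = 0.3626 − 0.3552 = 0.0074 ≈ 0.01
e^(−rT) = e^(−0.018·1.5) = 0.9734
N(d₁) = N(0.36) = 0.6406;  N(d₂) = N(0.01) = 0.5040
C = 395·0.6406 − 380·0.9734·0.5040 = 253.0370 − 186.4256 = 66.6114

€66.61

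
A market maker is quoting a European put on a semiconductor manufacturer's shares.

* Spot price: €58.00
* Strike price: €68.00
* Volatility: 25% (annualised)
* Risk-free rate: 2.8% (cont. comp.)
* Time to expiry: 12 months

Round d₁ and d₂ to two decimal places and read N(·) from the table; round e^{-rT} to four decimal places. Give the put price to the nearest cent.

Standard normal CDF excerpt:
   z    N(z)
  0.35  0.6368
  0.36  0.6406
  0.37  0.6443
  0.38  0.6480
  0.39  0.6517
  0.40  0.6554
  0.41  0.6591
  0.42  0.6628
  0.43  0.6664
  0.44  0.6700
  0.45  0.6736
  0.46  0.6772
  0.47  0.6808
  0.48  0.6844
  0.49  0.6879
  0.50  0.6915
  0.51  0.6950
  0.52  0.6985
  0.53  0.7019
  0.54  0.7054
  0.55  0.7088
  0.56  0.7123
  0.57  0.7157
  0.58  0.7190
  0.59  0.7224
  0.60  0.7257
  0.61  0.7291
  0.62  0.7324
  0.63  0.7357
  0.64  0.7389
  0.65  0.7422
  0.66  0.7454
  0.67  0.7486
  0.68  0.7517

T = 1;  σ√T = 0.2500
d₁ = [ln(58/68) + (0.028 + ½·0.25²)·1] / (σ√T) = (-0.1591 + 0.0592) / 0.2500 = -0.3993 which rounds to -0.40
d₂ = -0.3993 − 0.2500 = -0.6493 which rounds to -0.65
exp(−rT) = exp(−0.028·1) = 0.9724
P = 68·0.9724·N(0.65) − 58·N(0.40) = 68·0.9724·0.7422 − 58·0.6554 = 49.0766 − 38.0132 = 11.0634

€11.06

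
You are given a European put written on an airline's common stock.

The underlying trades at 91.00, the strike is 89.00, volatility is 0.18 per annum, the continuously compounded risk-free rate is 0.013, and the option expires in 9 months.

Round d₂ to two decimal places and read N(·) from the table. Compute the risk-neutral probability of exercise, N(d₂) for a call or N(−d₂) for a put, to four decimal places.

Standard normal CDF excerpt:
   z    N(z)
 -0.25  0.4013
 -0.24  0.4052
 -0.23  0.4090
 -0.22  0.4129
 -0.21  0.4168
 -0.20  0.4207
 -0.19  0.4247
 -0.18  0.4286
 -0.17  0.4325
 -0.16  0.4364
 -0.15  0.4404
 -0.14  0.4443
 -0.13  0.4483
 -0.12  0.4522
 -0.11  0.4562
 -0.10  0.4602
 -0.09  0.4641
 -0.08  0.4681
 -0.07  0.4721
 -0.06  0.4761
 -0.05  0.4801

σ√T = 0.18·√0.75 = 0.1559
ln(S/K) + (r + σ²/2)T = ln(91/89) + (0.013 + 0.18²/2)·0.75 = 0.0222 + 0.0219 = 0.0441
d₁ = 0.0441 / 0.1559 = 0.2831 ⇒ 0.28
d₂ = d₁ − σ√T = 0.2831 − 0.1559 = 0.1272 ⇒ 0.13
Risk-neutral Pr[S_T < K] = N(−d₂) = N(-0.13) = 0.4483

0.4483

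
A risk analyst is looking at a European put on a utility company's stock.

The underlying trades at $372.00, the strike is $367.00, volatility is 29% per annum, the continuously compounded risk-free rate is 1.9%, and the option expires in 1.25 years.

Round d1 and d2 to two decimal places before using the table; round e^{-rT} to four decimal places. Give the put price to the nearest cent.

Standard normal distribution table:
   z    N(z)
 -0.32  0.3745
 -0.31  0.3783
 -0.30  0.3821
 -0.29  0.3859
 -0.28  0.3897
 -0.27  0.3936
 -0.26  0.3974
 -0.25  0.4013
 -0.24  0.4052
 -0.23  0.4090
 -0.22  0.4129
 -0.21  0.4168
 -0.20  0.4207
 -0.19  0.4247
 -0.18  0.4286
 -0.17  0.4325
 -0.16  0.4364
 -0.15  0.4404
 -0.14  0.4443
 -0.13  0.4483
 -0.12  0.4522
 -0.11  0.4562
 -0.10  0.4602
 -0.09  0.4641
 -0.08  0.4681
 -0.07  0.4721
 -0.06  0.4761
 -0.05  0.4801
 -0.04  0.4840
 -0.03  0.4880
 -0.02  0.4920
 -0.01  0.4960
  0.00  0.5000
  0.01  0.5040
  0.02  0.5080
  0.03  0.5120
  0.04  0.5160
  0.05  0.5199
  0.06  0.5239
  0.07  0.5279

σ√T = 0.29 × 1.1180 = 0.3242
d₁ = [ln(372/367) + (0.019 + 0.29²/2)·1.25] / 0.3242 = [0.0135 + 0.0763] / 0.3242 = 0.2771 which rounds to 0.28
d₂ = d₁ − σ√T = 0.2771 − 0.3242 = -0.0471 which rounds to -0.05
exp(−rT) = exp(−0.019·1.25) = 0.9765
P = 367·0.9765·N(0.05) − 372·N(-0.28) = 367·0.9765·0.5199 − 372·0.3897 = 186.3194 − 144.9684 = 41.3510

$41.35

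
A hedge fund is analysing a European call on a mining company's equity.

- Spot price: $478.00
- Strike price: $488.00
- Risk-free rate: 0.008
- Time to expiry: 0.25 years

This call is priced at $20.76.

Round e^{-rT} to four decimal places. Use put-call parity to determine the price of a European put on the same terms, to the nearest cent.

$29.78

e^(−rT) = e^(−0.008·0.25) = 0.9980
Put-call parity: C − P = S − K·e^(−rT) = 478 − 488·0.9980 = 478 − 487.0240 = -9.0240
P = C − (C − P) = 20.76 − (-9.0240) = 29.7840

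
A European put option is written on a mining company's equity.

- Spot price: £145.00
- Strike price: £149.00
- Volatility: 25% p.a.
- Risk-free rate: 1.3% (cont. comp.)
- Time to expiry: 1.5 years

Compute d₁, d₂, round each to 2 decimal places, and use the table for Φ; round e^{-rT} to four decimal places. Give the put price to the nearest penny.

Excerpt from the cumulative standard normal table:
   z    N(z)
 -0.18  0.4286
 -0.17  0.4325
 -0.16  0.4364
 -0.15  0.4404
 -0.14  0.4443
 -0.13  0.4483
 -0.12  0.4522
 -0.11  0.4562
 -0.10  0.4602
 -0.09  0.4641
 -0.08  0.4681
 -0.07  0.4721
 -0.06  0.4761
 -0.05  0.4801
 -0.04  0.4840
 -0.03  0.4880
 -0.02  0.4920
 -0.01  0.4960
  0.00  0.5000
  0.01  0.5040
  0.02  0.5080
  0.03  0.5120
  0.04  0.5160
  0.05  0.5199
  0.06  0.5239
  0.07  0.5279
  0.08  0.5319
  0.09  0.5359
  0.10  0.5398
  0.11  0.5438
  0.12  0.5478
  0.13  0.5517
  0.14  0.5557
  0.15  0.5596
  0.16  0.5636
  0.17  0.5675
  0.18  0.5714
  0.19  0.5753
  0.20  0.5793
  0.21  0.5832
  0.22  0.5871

£18.49

σ√T = 0.25·√1.5 = 0.3062
ln(S/K) + (r + σ²/2)T = ln(145/149) + (0.013 + 0.25²/2)·1.5 = -0.0272 + 0.0664 = 0.0392
d₁ = 0.0392 / 0.3062 = 0.1279 ≈ 0.13
d₂ = d₁ − σ√T = 0.1279 − 0.3062 = -0.1783 ≈ -0.18
exp(−rT) = exp(−0.013·1.5) = 0.9807
N(−d₂) = N(0.18) = 0.5714;  N(−d₁) = N(-0.13) = 0.4483
P = 149·0.9807·0.5714 − 145·0.4483 = 83.4954 − 65.0035 = 18.4919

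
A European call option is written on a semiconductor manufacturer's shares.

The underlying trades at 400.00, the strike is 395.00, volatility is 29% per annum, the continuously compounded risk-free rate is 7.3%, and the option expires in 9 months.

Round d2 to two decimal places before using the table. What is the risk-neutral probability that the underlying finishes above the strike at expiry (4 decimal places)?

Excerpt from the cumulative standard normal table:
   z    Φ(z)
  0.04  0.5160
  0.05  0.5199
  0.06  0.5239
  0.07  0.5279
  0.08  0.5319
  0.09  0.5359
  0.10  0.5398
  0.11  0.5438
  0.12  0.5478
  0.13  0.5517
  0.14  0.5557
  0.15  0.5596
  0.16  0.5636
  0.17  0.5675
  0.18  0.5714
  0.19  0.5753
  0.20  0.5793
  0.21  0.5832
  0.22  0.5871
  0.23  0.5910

T = 0.75;  σ√T = 0.2511
d₁ = [ln(400/395) + (0.073 + ½·0.29²)·0.75] / (σ√T) = (0.0126 + 0.0863) / 0.2511 = 0.3937 ≈ 0.39
d₂ = 0.3937 − 0.2511 = 0.1425 ≈ 0.14
Risk-neutral Pr[S_T > K] = N(d₂) = N(0.14) = 0.5557

0.5557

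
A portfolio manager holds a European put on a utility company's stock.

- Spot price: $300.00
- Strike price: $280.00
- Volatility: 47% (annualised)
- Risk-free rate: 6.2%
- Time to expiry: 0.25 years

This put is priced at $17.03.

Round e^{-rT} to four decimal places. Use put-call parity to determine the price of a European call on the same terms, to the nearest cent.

$41.34

exp(−rT) = exp(−0.062·0.25) = 0.9846
Put-call parity: C − P = S − K·e^(−rT) = 300 − 280·0.9846 = 300 − 275.6880 = 24.3120
C = P + (C − P) = 17.03 + (24.3120) = 41.3420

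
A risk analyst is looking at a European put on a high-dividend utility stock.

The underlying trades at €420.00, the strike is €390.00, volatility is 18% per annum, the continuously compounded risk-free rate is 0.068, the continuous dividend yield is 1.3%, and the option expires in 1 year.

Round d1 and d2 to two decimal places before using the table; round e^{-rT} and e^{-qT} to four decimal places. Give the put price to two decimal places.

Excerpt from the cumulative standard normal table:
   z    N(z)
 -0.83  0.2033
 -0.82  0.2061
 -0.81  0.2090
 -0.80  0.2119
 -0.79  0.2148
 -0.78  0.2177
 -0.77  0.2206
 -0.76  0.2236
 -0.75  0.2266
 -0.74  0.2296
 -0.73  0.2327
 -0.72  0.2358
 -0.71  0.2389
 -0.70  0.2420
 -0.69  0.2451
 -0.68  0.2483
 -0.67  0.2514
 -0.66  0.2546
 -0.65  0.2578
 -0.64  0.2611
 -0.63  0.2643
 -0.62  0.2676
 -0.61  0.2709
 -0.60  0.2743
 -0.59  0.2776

σ√T = 0.18 × 1.0000 = 0.1800
d₁ = [ln(420/390) + (0.068 − 0.013 + 0.18²/2)·1] / 0.1800 = [0.0741 + 0.0712] / 0.1800 = 0.8073 ≈ 0.81
d₂ = d₁ − σ√T = 0.8073 − 0.1800 = 0.6273 ≈ 0.63
e^(−qT) = e^(−0.013·1) = 0.9871;  e^(−rT) = e^(−0.068·1) = 0.9343
N(−d₂) = N(-0.63) = 0.2643;  N(−d₁) = N(-0.81) = 0.2090
P = 390·0.9343·0.2643 − 420·0.9871·0.2090 = 96.3048 − 86.6476 = 9.6572

€9.66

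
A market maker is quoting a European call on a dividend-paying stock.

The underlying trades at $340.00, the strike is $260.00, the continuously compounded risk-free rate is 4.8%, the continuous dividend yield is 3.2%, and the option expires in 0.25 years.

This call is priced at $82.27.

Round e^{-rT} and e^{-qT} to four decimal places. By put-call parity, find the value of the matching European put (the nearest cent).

$1.90

e^(−qT) = e^(−0.032·0.25) = 0.9920;  e^(−rT) = e^(−0.048·0.25) = 0.9881
Put-call parity: C − P = S·e^(−qT) − K·e^(−rT) = 340·0.9920 − 260·0.9881 = 337.2800 − 256.9060 = 80.3740
P = C − (C − P) = 82.27 − (80.3740) = 1.8960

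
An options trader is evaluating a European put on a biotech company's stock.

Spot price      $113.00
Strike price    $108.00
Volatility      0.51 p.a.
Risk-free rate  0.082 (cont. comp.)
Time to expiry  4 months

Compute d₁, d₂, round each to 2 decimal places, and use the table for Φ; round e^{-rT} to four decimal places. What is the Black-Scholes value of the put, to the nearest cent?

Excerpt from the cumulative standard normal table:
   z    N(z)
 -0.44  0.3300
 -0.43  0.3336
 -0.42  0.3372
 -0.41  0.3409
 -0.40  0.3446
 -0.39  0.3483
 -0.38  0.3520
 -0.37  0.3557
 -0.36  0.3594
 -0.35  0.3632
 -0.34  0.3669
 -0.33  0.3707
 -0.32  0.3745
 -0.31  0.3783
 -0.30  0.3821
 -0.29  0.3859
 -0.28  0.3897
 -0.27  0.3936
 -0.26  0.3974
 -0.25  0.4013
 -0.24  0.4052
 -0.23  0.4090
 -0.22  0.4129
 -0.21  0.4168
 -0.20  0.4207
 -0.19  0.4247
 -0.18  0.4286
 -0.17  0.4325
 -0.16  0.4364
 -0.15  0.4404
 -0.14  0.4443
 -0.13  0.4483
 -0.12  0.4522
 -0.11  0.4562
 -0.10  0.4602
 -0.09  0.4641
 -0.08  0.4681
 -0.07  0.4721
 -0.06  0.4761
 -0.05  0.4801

σ√T = 0.51 × 0.5774 = 0.2944
d₁ = [ln(113/108) + (0.082 + 0.51²/2)·0.3333] / 0.2944 = [0.0453 + 0.0707] / 0.2944 = 0.3938 ≈ 0.39
d₂ = d₁ − σ√T = 0.3938 − 0.2944 = 0.0993 ≈ 0.10
e^(−rT) = e^(−0.082·0.3333) = 0.9730
N(−d₂) = N(-0.10) = 0.4602;  N(−d₁) = N(-0.39) = 0.3483
P = 108·0.9730·0.4602 − 113·0.3483 = 48.3597 − 39.3579 = 9.0018

$9.00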